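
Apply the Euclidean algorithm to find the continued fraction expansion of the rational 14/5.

Run the Euclidean algorithm on 14 and 5; the successive quotients are the partial quotients a_0, a_1, ... (each step inverts the fractional part left over by the previous one):
  14 = 2*5 + 4, so a_0 = 2.
  5 = 1*4 + 1, so a_1 = 1.
  4 = 4*1 + 0, so a_2 = 4.
The remainder reaches 0 after 3 divisions, so the expansion has 3 partial quotients, read off in order.

[2; 1, 4]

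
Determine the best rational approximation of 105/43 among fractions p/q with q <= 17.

Expand x = 105/43 as a continued fraction with the Euclidean algorithm:
  105 = 2*43 + 19, so a_0 = 2.
  43 = 2*19 + 5, so a_1 = 2.
  19 = 3*5 + 4, so a_2 = 3.
  5 = 1*4 + 1, so a_3 = 1.
  4 = 4*1 + 0, so a_4 = 4.
so x = [2; 2, 3, 1, 4].
Convergents (p_i = a_i*p_{i-1} + p_{i-2}, q_i = a_i*q_{i-1} + q_{i-2} with p_{-2}=0, p_{-1}=1, q_{-2}=1, q_{-1}=0), until the denominator exceeds 17:
  i=0: a_0=2, p_0 = 2*1 + 0 = 2, q_0 = 2*0 + 1 = 1.
  i=1: a_1=2, p_1 = 2*2 + 1 = 5, q_1 = 2*1 + 0 = 2.
  i=2: a_2=3, p_2 = 3*5 + 2 = 17, q_2 = 3*2 + 1 = 7.
  i=3: a_3=1, p_3 = 1*17 + 5 = 22, q_3 = 1*7 + 2 = 9.
  i=4: a_4=4, p_4 = 4*22 + 17 = 105, q_4 = 4*9 + 7 = 43.
q_4 = 43 > 17, so the last convergent with denominator <= 17 is p_3/q_3 = 22/9.
The closest fraction with denominator <= 17 is either p_3/q_3 or the intermediate fraction (k*p_3 + p_2)/(k*q_3 + q_2) with the largest k >= 1 whose denominator stays <= 17; these approach x as k grows, and every other convergent or intermediate fraction in range is farther away.
Largest k: floor((17 - q_2)/q_3) = floor((17 - 7)/9) = 1.
That gives (1*22 + 17)/(1*9 + 7) = 39/16.
Compare the errors: |x - 22/9| = |105*9 - 22*43|/(43*9) = 1/387, and |x - 39/16| = |105*16 - 39*43|/(43*16) = 3/688.
Cross-multiplying, 1*688 = 688 < 1161 = 3*387, so 1/387 is smaller: the convergent 22/9 is closer to x than 39/16.

22/9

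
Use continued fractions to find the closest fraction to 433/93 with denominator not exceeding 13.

14/3

Expand x = 433/93 as a continued fraction with the Euclidean algorithm:
  433 = 4*93 + 61, so a_0 = 4.
  93 = 1*61 + 32, so a_1 = 1.
  61 = 1*32 + 29, so a_2 = 1.
  32 = 1*29 + 3, so a_3 = 1.
  29 = 9*3 + 2, so a_4 = 9.
  3 = 1*2 + 1, so a_5 = 1.
  2 = 2*1 + 0, so a_6 = 2.
so x = [4; 1, 1, 1, 9, 1, 2].
Convergents (p_i = a_i*p_{i-1} + p_{i-2}, q_i = a_i*q_{i-1} + q_{i-2} with p_{-2}=0, p_{-1}=1, q_{-2}=1, q_{-1}=0), until the denominator exceeds 13:
  i=0: a_0=4, p_0 = 4*1 + 0 = 4, q_0 = 4*0 + 1 = 1.
  i=1: a_1=1, p_1 = 1*4 + 1 = 5, q_1 = 1*1 + 0 = 1.
  i=2: a_2=1, p_2 = 1*5 + 4 = 9, q_2 = 1*1 + 1 = 2.
  i=3: a_3=1, p_3 = 1*9 + 5 = 14, q_3 = 1*2 + 1 = 3.
  i=4: a_4=9, p_4 = 9*14 + 9 = 135, q_4 = 9*3 + 2 = 29.
q_4 = 29 > 13, so the last convergent with denominator <= 13 is p_3/q_3 = 14/3.
The closest fraction with denominator <= 13 is either p_3/q_3 or the intermediate fraction (k*p_3 + p_2)/(k*q_3 + q_2) with the largest k >= 1 whose denominator stays <= 13; these approach x as k grows, and every other convergent or intermediate fraction in range is farther away.
Largest k: floor((13 - q_2)/q_3) = floor((13 - 2)/3) = 3.
That gives (3*14 + 9)/(3*3 + 2) = 51/11.
Compare the errors: |x - 14/3| = |433*3 - 14*93|/(93*3) = 3/279, and |x - 51/11| = |433*11 - 51*93|/(93*11) = 20/1023.
Cross-multiplying, 3*1023 = 3069 < 5580 = 20*279, so 3/279 is smaller: the convergent 14/3 is closer to x than 51/11.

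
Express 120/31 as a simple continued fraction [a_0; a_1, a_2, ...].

[3; 1, 6, 1, 3]

Run the Euclidean algorithm on 120 and 31; the successive quotients are the partial quotients a_0, a_1, ... (each step inverts the fractional part left over by the previous one):
  120 = 3*31 + 27, so a_0 = 3.
  31 = 1*27 + 4, so a_1 = 1.
  27 = 6*4 + 3, so a_2 = 6.
  4 = 1*3 + 1, so a_3 = 1.
  3 = 3*1 + 0, so a_4 = 3.
The remainder reaches 0 after 5 divisions, so the expansion has 5 partial quotients, read off in order.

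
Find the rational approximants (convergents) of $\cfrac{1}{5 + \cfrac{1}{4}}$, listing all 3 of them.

Using the convergent recurrence p_i = a_i*p_{i-1} + p_{i-2}, q_i = a_i*q_{i-1} + q_{i-2} with p_{-2}=0, p_{-1}=1, q_{-2}=1, q_{-1}=0:
  i=0: a_0=0, p_0 = 0*1 + 0 = 0, q_0 = 0*0 + 1 = 1.
  i=1: a_1=5, p_1 = 5*0 + 1 = 1, q_1 = 5*1 + 0 = 5.
  i=2: a_2=4, p_2 = 4*1 + 0 = 4, q_2 = 4*5 + 1 = 21.

0/1, 1/5, 4/21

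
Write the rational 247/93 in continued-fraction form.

Run the Euclidean algorithm on 247 and 93; the successive quotients are the partial quotients a_0, a_1, ... (each step inverts the fractional part left over by the previous one):
  247 = 2*93 + 61, so a_0 = 2.
  93 = 1*61 + 32, so a_1 = 1.
  61 = 1*32 + 29, so a_2 = 1.
  32 = 1*29 + 3, so a_3 = 1.
  29 = 9*3 + 2, so a_4 = 9.
  3 = 1*2 + 1, so a_5 = 1.
  2 = 2*1 + 0, so a_6 = 2.
The remainder reaches 0 after 7 divisions, so the expansion has 7 partial quotients, read off in order.

[2; 1, 1, 1, 9, 1, 2]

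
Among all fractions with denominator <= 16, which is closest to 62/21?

Expand x = 62/21 as a continued fraction with the Euclidean algorithm:
  62 = 2*21 + 20, so a_0 = 2.
  21 = 1*20 + 1, so a_1 = 1.
  20 = 20*1 + 0, so a_2 = 20.
so x = [2; 1, 20].
Convergents (p_i = a_i*p_{i-1} + p_{i-2}, q_i = a_i*q_{i-1} + q_{i-2} with p_{-2}=0, p_{-1}=1, q_{-2}=1, q_{-1}=0), until the denominator exceeds 16:
  i=0: a_0=2, p_0 = 2*1 + 0 = 2, q_0 = 2*0 + 1 = 1.
  i=1: a_1=1, p_1 = 1*2 + 1 = 3, q_1 = 1*1 + 0 = 1.
  i=2: a_2=20, p_2 = 20*3 + 2 = 62, q_2 = 20*1 + 1 = 21.
q_2 = 21 > 16, so the last convergent with denominator <= 16 is p_1/q_1 = 3/1.
The closest fraction with denominator <= 16 is either p_1/q_1 or the intermediate fraction (k*p_1 + p_0)/(k*q_1 + q_0) with the largest k >= 1 whose denominator stays <= 16; these approach x as k grows, and every other convergent or intermediate fraction in range is farther away.
Largest k: floor((16 - q_0)/q_1) = floor((16 - 1)/1) = 15.
That gives (15*3 + 2)/(15*1 + 1) = 47/16.
Compare the errors: |x - 3/1| = |62*1 - 3*21|/(21*1) = 1/21, and |x - 47/16| = |62*16 - 47*21|/(21*16) = 5/336.
Cross-multiplying, 5*21 = 105 < 336 = 1*336, so 5/336 is smaller: the intermediate fraction 47/16 is closer to x than 3/1.

47/16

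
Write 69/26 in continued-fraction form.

Run the Euclidean algorithm on 69 and 26; the successive quotients are the partial quotients a_0, a_1, ... (each step inverts the fractional part left over by the previous one):
  69 = 2*26 + 17, so a_0 = 2.
  26 = 1*17 + 9, so a_1 = 1.
  17 = 1*9 + 8, so a_2 = 1.
  9 = 1*8 + 1, so a_3 = 1.
  8 = 8*1 + 0, so a_4 = 8.
The remainder reaches 0 after 5 divisions, so the expansion has 5 partial quotients, read off in order.

[2; 1, 1, 1, 8]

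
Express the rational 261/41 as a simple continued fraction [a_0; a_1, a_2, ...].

Run the Euclidean algorithm on 261 and 41; the successive quotients are the partial quotients a_0, a_1, ... (each step inverts the fractional part left over by the previous one):
  261 = 6*41 + 15, so a_0 = 6.
  41 = 2*15 + 11, so a_1 = 2.
  15 = 1*11 + 4, so a_2 = 1.
  11 = 2*4 + 3, so a_3 = 2.
  4 = 1*3 + 1, so a_4 = 1.
  3 = 3*1 + 0, so a_5 = 3.
The remainder reaches 0 after 6 divisions, so the expansion has 6 partial quotients, read off in order.

[6; 2, 1, 2, 1, 3]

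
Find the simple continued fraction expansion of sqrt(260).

Write x_i = (sqrt(260) + m_i)/d_i with (m_0, d_0) = (0, 1). a_0 = floor(sqrt(260)) = 16, since 16^2 = 256 <= 260 < 289 = 17^2.
Iterate m_{i+1} = d_i*a_i - m_i, d_{i+1} = (260 - m_{i+1}^2)/d_i, a_{i+1} = floor((a_0 + m_{i+1})/d_{i+1}):
  m_1 = 1*16 - 0 = 16, d_1 = (260 - 16^2)/1 = 4/1 = 4, a_1 = floor((16 + 16)/4) = 8.
  m_2 = 4*8 - 16 = 16, d_2 = (260 - 16^2)/4 = 4/4 = 1, a_2 = floor((16 + 16)/1) = 32.
  m_3 = 1*32 - 16 = 16, d_3 = (260 - 16^2)/1 = 4/1 = 4: (m_3, d_3) = (m_1, d_1) = (16, 4), so from here the quotients repeat a_1, a_2; the period length is 2.
Hence the expansion of sqrt(260) is a_0 = 16 followed by the repeating block 8, 32 (period 2).

[16; (8, 32)]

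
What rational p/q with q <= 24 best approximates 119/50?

50/21

Expand x = 119/50 as a continued fraction with the Euclidean algorithm:
  119 = 2*50 + 19, so a_0 = 2.
  50 = 2*19 + 12, so a_1 = 2.
  19 = 1*12 + 7, so a_2 = 1.
  12 = 1*7 + 5, so a_3 = 1.
  7 = 1*5 + 2, so a_4 = 1.
  5 = 2*2 + 1, so a_5 = 2.
  2 = 2*1 + 0, so a_6 = 2.
so x = [2; 2, 1, 1, 1, 2, 2].
Convergents (p_i = a_i*p_{i-1} + p_{i-2}, q_i = a_i*q_{i-1} + q_{i-2} with p_{-2}=0, p_{-1}=1, q_{-2}=1, q_{-1}=0), until the denominator exceeds 24:
  i=0: a_0=2, p_0 = 2*1 + 0 = 2, q_0 = 2*0 + 1 = 1.
  i=1: a_1=2, p_1 = 2*2 + 1 = 5, q_1 = 2*1 + 0 = 2.
  i=2: a_2=1, p_2 = 1*5 + 2 = 7, q_2 = 1*2 + 1 = 3.
  i=3: a_3=1, p_3 = 1*7 + 5 = 12, q_3 = 1*3 + 2 = 5.
  i=4: a_4=1, p_4 = 1*12 + 7 = 19, q_4 = 1*5 + 3 = 8.
  i=5: a_5=2, p_5 = 2*19 + 12 = 50, q_5 = 2*8 + 5 = 21.
  i=6: a_6=2, p_6 = 2*50 + 19 = 119, q_6 = 2*21 + 8 = 50.
q_6 = 50 > 24, so the last convergent with denominator <= 24 is p_5/q_5 = 50/21.
The closest fraction with denominator <= 24 is either p_5/q_5 or the intermediate fraction (k*p_5 + p_4)/(k*q_5 + q_4) with the largest k >= 1 whose denominator stays <= 24; these approach x as k grows, and every other convergent or intermediate fraction in range is farther away.
Largest k: floor((24 - q_4)/q_5) = floor((24 - 8)/21) = 0.
Since k = 0, no intermediate fraction beyond p_5/q_5 has denominator <= 24, so the convergent 50/21 is the closest (its error is |119*21 - 50*50|/(50*21) = 1/1050).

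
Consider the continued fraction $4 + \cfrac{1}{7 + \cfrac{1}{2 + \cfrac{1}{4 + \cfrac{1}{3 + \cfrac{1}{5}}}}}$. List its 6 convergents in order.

Using the convergent recurrence p_i = a_i*p_{i-1} + p_{i-2}, q_i = a_i*q_{i-1} + q_{i-2} with p_{-2}=0, p_{-1}=1, q_{-2}=1, q_{-1}=0:
  i=0: a_0=4, p_0 = 4*1 + 0 = 4, q_0 = 4*0 + 1 = 1.
  i=1: a_1=7, p_1 = 7*4 + 1 = 29, q_1 = 7*1 + 0 = 7.
  i=2: a_2=2, p_2 = 2*29 + 4 = 62, q_2 = 2*7 + 1 = 15.
  i=3: a_3=4, p_3 = 4*62 + 29 = 277, q_3 = 4*15 + 7 = 67.
  i=4: a_4=3, p_4 = 3*277 + 62 = 893, q_4 = 3*67 + 15 = 216.
  i=5: a_5=5, p_5 = 5*893 + 277 = 4742, q_5 = 5*216 + 67 = 1147.

4/1, 29/7, 62/15, 277/67, 893/216, 4742/1147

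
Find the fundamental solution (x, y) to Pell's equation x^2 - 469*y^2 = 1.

First expand sqrt(469) as a continued fraction. With x_i = (sqrt(469) + m_i)/d_i and (m_0, d_0) = (0, 1): a_0 = floor(sqrt(469)) = 21, since 21^2 = 441 <= 469 < 484 = 22^2.
Iterate m_{i+1} = d_i*a_i - m_i, d_{i+1} = (469 - m_{i+1}^2)/d_i, a_{i+1} = floor((a_0 + m_{i+1})/d_{i+1}):
  m_1 = 1*21 - 0 = 21, d_1 = (469 - 21^2)/1 = 28/1 = 28, a_1 = floor((21 + 21)/28) = 1.
  m_2 = 28*1 - 21 = 7, d_2 = (469 - 7^2)/28 = 420/28 = 15, a_2 = floor((21 + 7)/15) = 1.
  m_3 = 15*1 - 7 = 8, d_3 = (469 - 8^2)/15 = 405/15 = 27, a_3 = floor((21 + 8)/27) = 1.
  m_4 = 27*1 - 8 = 19, d_4 = (469 - 19^2)/27 = 108/27 = 4, a_4 = floor((21 + 19)/4) = 10.
  m_5 = 4*10 - 19 = 21, d_5 = (469 - 21^2)/4 = 28/4 = 7, a_5 = floor((21 + 21)/7) = 6.
  m_6 = 7*6 - 21 = 21, d_6 = (469 - 21^2)/7 = 28/7 = 4, a_6 = floor((21 + 21)/4) = 10.
  m_7 = 4*10 - 21 = 19, d_7 = (469 - 19^2)/4 = 108/4 = 27, a_7 = floor((21 + 19)/27) = 1.
  m_8 = 27*1 - 19 = 8, d_8 = (469 - 8^2)/27 = 405/27 = 15, a_8 = floor((21 + 8)/15) = 1.
  m_9 = 15*1 - 8 = 7, d_9 = (469 - 7^2)/15 = 420/15 = 28, a_9 = floor((21 + 7)/28) = 1.
  m_10 = 28*1 - 7 = 21, d_10 = (469 - 21^2)/28 = 28/28 = 1, a_10 = floor((21 + 21)/1) = 42.
  m_11 = 1*42 - 21 = 21, d_11 = (469 - 21^2)/1 = 28/1 = 28: (m_11, d_11) = (m_1, d_1) = (21, 28), so from here the quotients repeat a_1, ..., a_10; the period length is 10.
So sqrt(469) = [21; (1, 1, 1, 10, 6, 10, 1, 1, 1, 42)] with period length k = 10.
k is even, so the fundamental solution of x^2 - 469y^2 = 1 is (p_{k-1}, q_{k-1}) = (p_9, q_9); compute convergents through index 9.
Convergents (p_i = a_i*p_{i-1} + p_{i-2}, q_i = a_i*q_{i-1} + q_{i-2} with p_{-2}=0, p_{-1}=1, q_{-2}=1, q_{-1}=0):
  i=0: a_0=21, p_0 = 21*1 + 0 = 21, q_0 = 21*0 + 1 = 1.
  i=1: a_1=1, p_1 = 1*21 + 1 = 22, q_1 = 1*1 + 0 = 1.
  i=2: a_2=1, p_2 = 1*22 + 21 = 43, q_2 = 1*1 + 1 = 2.
  i=3: a_3=1, p_3 = 1*43 + 22 = 65, q_3 = 1*2 + 1 = 3.
  i=4: a_4=10, p_4 = 10*65 + 43 = 693, q_4 = 10*3 + 2 = 32.
  i=5: a_5=6, p_5 = 6*693 + 65 = 4223, q_5 = 6*32 + 3 = 195.
  i=6: a_6=10, p_6 = 10*4223 + 693 = 42923, q_6 = 10*195 + 32 = 1982.
  i=7: a_7=1, p_7 = 1*42923 + 4223 = 47146, q_7 = 1*1982 + 195 = 2177.
  i=8: a_8=1, p_8 = 1*47146 + 42923 = 90069, q_8 = 1*2177 + 1982 = 4159.
  i=9: a_9=1, p_9 = 1*90069 + 47146 = 137215, q_9 = 1*4159 + 2177 = 6336.
Check: 137215^2 - 469*6336^2 = 18827956225 - 18827956224 = 1, so (x, y) = (137215, 6336) solves the equation, and by the theorem it is the least positive solution.

(x, y) = (137215, 6336)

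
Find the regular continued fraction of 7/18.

Run the Euclidean algorithm on 7 and 18; the successive quotients are the partial quotients a_0, a_1, ... (each step inverts the fractional part left over by the previous one):
  7 = 0*18 + 7, so a_0 = 0.
  18 = 2*7 + 4, so a_1 = 2.
  7 = 1*4 + 3, so a_2 = 1.
  4 = 1*3 + 1, so a_3 = 1.
  3 = 3*1 + 0, so a_4 = 3.
The remainder reaches 0 after 5 divisions, so the expansion has 5 partial quotients, read off in order.

[0; 2, 1, 1, 3]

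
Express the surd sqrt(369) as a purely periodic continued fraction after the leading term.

Write x_i = (sqrt(369) + m_i)/d_i with (m_0, d_0) = (0, 1). a_0 = floor(sqrt(369)) = 19, since 19^2 = 361 <= 369 < 400 = 20^2.
Iterate m_{i+1} = d_i*a_i - m_i, d_{i+1} = (369 - m_{i+1}^2)/d_i, a_{i+1} = floor((a_0 + m_{i+1})/d_{i+1}):
  m_1 = 1*19 - 0 = 19, d_1 = (369 - 19^2)/1 = 8/1 = 8, a_1 = floor((19 + 19)/8) = 4.
  m_2 = 8*4 - 19 = 13, d_2 = (369 - 13^2)/8 = 200/8 = 25, a_2 = floor((19 + 13)/25) = 1.
  m_3 = 25*1 - 13 = 12, d_3 = (369 - 12^2)/25 = 225/25 = 9, a_3 = floor((19 + 12)/9) = 3.
  m_4 = 9*3 - 12 = 15, d_4 = (369 - 15^2)/9 = 144/9 = 16, a_4 = floor((19 + 15)/16) = 2.
  m_5 = 16*2 - 15 = 17, d_5 = (369 - 17^2)/16 = 80/16 = 5, a_5 = floor((19 + 17)/5) = 7.
  m_6 = 5*7 - 17 = 18, d_6 = (369 - 18^2)/5 = 45/5 = 9, a_6 = floor((19 + 18)/9) = 4.
  m_7 = 9*4 - 18 = 18, d_7 = (369 - 18^2)/9 = 45/9 = 5, a_7 = floor((19 + 18)/5) = 7.
  m_8 = 5*7 - 18 = 17, d_8 = (369 - 17^2)/5 = 80/5 = 16, a_8 = floor((19 + 17)/16) = 2.
  m_9 = 16*2 - 17 = 15, d_9 = (369 - 15^2)/16 = 144/16 = 9, a_9 = floor((19 + 15)/9) = 3.
  m_10 = 9*3 - 15 = 12, d_10 = (369 - 12^2)/9 = 225/9 = 25, a_10 = floor((19 + 12)/25) = 1.
  m_11 = 25*1 - 12 = 13, d_11 = (369 - 13^2)/25 = 200/25 = 8, a_11 = floor((19 + 13)/8) = 4.
  m_12 = 8*4 - 13 = 19, d_12 = (369 - 19^2)/8 = 8/8 = 1, a_12 = floor((19 + 19)/1) = 38.
  m_13 = 1*38 - 19 = 19, d_13 = (369 - 19^2)/1 = 8/1 = 8: (m_13, d_13) = (m_1, d_1) = (19, 8), so from here the quotients repeat a_1, ..., a_12; the period length is 12.
Hence the expansion of sqrt(369) is a_0 = 19 followed by the repeating block 4, 1, 3, 2, 7, 4, 7, 2, 3, 1, 4, 38 (period 12).

[19; (4, 1, 3, 2, 7, 4, 7, 2, 3, 1, 4, 38)]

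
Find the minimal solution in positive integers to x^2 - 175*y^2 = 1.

(x, y) = (2024, 153)

First expand sqrt(175) as a continued fraction. With x_i = (sqrt(175) + m_i)/d_i and (m_0, d_0) = (0, 1): a_0 = floor(sqrt(175)) = 13, since 13^2 = 169 <= 175 < 196 = 14^2.
Iterate m_{i+1} = d_i*a_i - m_i, d_{i+1} = (175 - m_{i+1}^2)/d_i, a_{i+1} = floor((a_0 + m_{i+1})/d_{i+1}):
  m_1 = 1*13 - 0 = 13, d_1 = (175 - 13^2)/1 = 6/1 = 6, a_1 = floor((13 + 13)/6) = 4.
  m_2 = 6*4 - 13 = 11, d_2 = (175 - 11^2)/6 = 54/6 = 9, a_2 = floor((13 + 11)/9) = 2.
  m_3 = 9*2 - 11 = 7, d_3 = (175 - 7^2)/9 = 126/9 = 14, a_3 = floor((13 + 7)/14) = 1.
  m_4 = 14*1 - 7 = 7, d_4 = (175 - 7^2)/14 = 126/14 = 9, a_4 = floor((13 + 7)/9) = 2.
  m_5 = 9*2 - 7 = 11, d_5 = (175 - 11^2)/9 = 54/9 = 6, a_5 = floor((13 + 11)/6) = 4.
  m_6 = 6*4 - 11 = 13, d_6 = (175 - 13^2)/6 = 6/6 = 1, a_6 = floor((13 + 13)/1) = 26.
  m_7 = 1*26 - 13 = 13, d_7 = (175 - 13^2)/1 = 6/1 = 6: (m_7, d_7) = (m_1, d_1) = (13, 6), so from here the quotients repeat a_1, ..., a_6; the period length is 6.
So sqrt(175) = [13; (4, 2, 1, 2, 4, 26)] with period length k = 6.
k is even, so the fundamental solution of x^2 - 175y^2 = 1 is (p_{k-1}, q_{k-1}) = (p_5, q_5); compute convergents through index 5.
Convergents (p_i = a_i*p_{i-1} + p_{i-2}, q_i = a_i*q_{i-1} + q_{i-2} with p_{-2}=0, p_{-1}=1, q_{-2}=1, q_{-1}=0):
  i=0: a_0=13, p_0 = 13*1 + 0 = 13, q_0 = 13*0 + 1 = 1.
  i=1: a_1=4, p_1 = 4*13 + 1 = 53, q_1 = 4*1 + 0 = 4.
  i=2: a_2=2, p_2 = 2*53 + 13 = 119, q_2 = 2*4 + 1 = 9.
  i=3: a_3=1, p_3 = 1*119 + 53 = 172, q_3 = 1*9 + 4 = 13.
  i=4: a_4=2, p_4 = 2*172 + 119 = 463, q_4 = 2*13 + 9 = 35.
  i=5: a_5=4, p_5 = 4*463 + 172 = 2024, q_5 = 4*35 + 13 = 153.
Check: 2024^2 - 175*153^2 = 4096576 - 4096575 = 1, so (x, y) = (2024, 153) solves the equation, and by the theorem it is the least positive solution.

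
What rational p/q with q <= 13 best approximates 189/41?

60/13

Expand x = 189/41 as a continued fraction with the Euclidean algorithm:
  189 = 4*41 + 25, so a_0 = 4.
  41 = 1*25 + 16, so a_1 = 1.
  25 = 1*16 + 9, so a_2 = 1.
  16 = 1*9 + 7, so a_3 = 1.
  9 = 1*7 + 2, so a_4 = 1.
  7 = 3*2 + 1, so a_5 = 3.
  2 = 2*1 + 0, so a_6 = 2.
so x = [4; 1, 1, 1, 1, 3, 2].
Convergents (p_i = a_i*p_{i-1} + p_{i-2}, q_i = a_i*q_{i-1} + q_{i-2} with p_{-2}=0, p_{-1}=1, q_{-2}=1, q_{-1}=0), until the denominator exceeds 13:
  i=0: a_0=4, p_0 = 4*1 + 0 = 4, q_0 = 4*0 + 1 = 1.
  i=1: a_1=1, p_1 = 1*4 + 1 = 5, q_1 = 1*1 + 0 = 1.
  i=2: a_2=1, p_2 = 1*5 + 4 = 9, q_2 = 1*1 + 1 = 2.
  i=3: a_3=1, p_3 = 1*9 + 5 = 14, q_3 = 1*2 + 1 = 3.
  i=4: a_4=1, p_4 = 1*14 + 9 = 23, q_4 = 1*3 + 2 = 5.
  i=5: a_5=3, p_5 = 3*23 + 14 = 83, q_5 = 3*5 + 3 = 18.
q_5 = 18 > 13, so the last convergent with denominator <= 13 is p_4/q_4 = 23/5.
The closest fraction with denominator <= 13 is either p_4/q_4 or the intermediate fraction (k*p_4 + p_3)/(k*q_4 + q_3) with the largest k >= 1 whose denominator stays <= 13; these approach x as k grows, and every other convergent or intermediate fraction in range is farther away.
Largest k: floor((13 - q_3)/q_4) = floor((13 - 3)/5) = 2.
That gives (2*23 + 14)/(2*5 + 3) = 60/13.
Compare the errors: |x - 23/5| = |189*5 - 23*41|/(41*5) = 2/205, and |x - 60/13| = |189*13 - 60*41|/(41*13) = 3/533.
Cross-multiplying, 3*205 = 615 < 1066 = 2*533, so 3/533 is smaller: the intermediate fraction 60/13 is closer to x than 23/5.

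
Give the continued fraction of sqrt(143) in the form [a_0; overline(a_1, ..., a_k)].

[11; overline(1, 22)]

Write x_i = (sqrt(143) + m_i)/d_i with (m_0, d_0) = (0, 1). a_0 = floor(sqrt(143)) = 11, since 11^2 = 121 <= 143 < 144 = 12^2.
Iterate m_{i+1} = d_i*a_i - m_i, d_{i+1} = (143 - m_{i+1}^2)/d_i, a_{i+1} = floor((a_0 + m_{i+1})/d_{i+1}):
  m_1 = 1*11 - 0 = 11, d_1 = (143 - 11^2)/1 = 22/1 = 22, a_1 = floor((11 + 11)/22) = 1.
  m_2 = 22*1 - 11 = 11, d_2 = (143 - 11^2)/22 = 22/22 = 1, a_2 = floor((11 + 11)/1) = 22.
  m_3 = 1*22 - 11 = 11, d_3 = (143 - 11^2)/1 = 22/1 = 22: (m_3, d_3) = (m_1, d_1) = (11, 22), so from here the quotients repeat a_1, a_2; the period length is 2.
Hence the expansion of sqrt(143) is a_0 = 11 followed by the repeating block 1, 22 (period 2).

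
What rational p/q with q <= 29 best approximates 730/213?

Expand x = 730/213 as a continued fraction with the Euclidean algorithm:
  730 = 3*213 + 91, so a_0 = 3.
  213 = 2*91 + 31, so a_1 = 2.
  91 = 2*31 + 29, so a_2 = 2.
  31 = 1*29 + 2, so a_3 = 1.
  29 = 14*2 + 1, so a_4 = 14.
  2 = 2*1 + 0, so a_5 = 2.
so x = [3; 2, 2, 1, 14, 2].
Convergents (p_i = a_i*p_{i-1} + p_{i-2}, q_i = a_i*q_{i-1} + q_{i-2} with p_{-2}=0, p_{-1}=1, q_{-2}=1, q_{-1}=0), until the denominator exceeds 29:
  i=0: a_0=3, p_0 = 3*1 + 0 = 3, q_0 = 3*0 + 1 = 1.
  i=1: a_1=2, p_1 = 2*3 + 1 = 7, q_1 = 2*1 + 0 = 2.
  i=2: a_2=2, p_2 = 2*7 + 3 = 17, q_2 = 2*2 + 1 = 5.
  i=3: a_3=1, p_3 = 1*17 + 7 = 24, q_3 = 1*5 + 2 = 7.
  i=4: a_4=14, p_4 = 14*24 + 17 = 353, q_4 = 14*7 + 5 = 103.
q_4 = 103 > 29, so the last convergent with denominator <= 29 is p_3/q_3 = 24/7.
The closest fraction with denominator <= 29 is either p_3/q_3 or the intermediate fraction (k*p_3 + p_2)/(k*q_3 + q_2) with the largest k >= 1 whose denominator stays <= 29; these approach x as k grows, and every other convergent or intermediate fraction in range is farther away.
Largest k: floor((29 - q_2)/q_3) = floor((29 - 5)/7) = 3.
That gives (3*24 + 17)/(3*7 + 5) = 89/26.
Compare the errors: |x - 24/7| = |730*7 - 24*213|/(213*7) = 2/1491, and |x - 89/26| = |730*26 - 89*213|/(213*26) = 23/5538.
Cross-multiplying, 2*5538 = 11076 < 34293 = 23*1491, so 2/1491 is smaller: the convergent 24/7 is closer to x than 89/26.

24/7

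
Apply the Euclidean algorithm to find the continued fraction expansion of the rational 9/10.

Run the Euclidean algorithm on 9 and 10; the successive quotients are the partial quotients a_0, a_1, ... (each step inverts the fractional part left over by the previous one):
  9 = 0*10 + 9, so a_0 = 0.
  10 = 1*9 + 1, so a_1 = 1.
  9 = 9*1 + 0, so a_2 = 9.
The remainder reaches 0 after 3 divisions, so the expansion has 3 partial quotients, read off in order.

[0; 1, 9]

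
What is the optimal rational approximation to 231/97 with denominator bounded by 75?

Expand x = 231/97 as a continued fraction with the Euclidean algorithm:
  231 = 2*97 + 37, so a_0 = 2.
  97 = 2*37 + 23, so a_1 = 2.
  37 = 1*23 + 14, so a_2 = 1.
  23 = 1*14 + 9, so a_3 = 1.
  14 = 1*9 + 5, so a_4 = 1.
  9 = 1*5 + 4, so a_5 = 1.
  5 = 1*4 + 1, so a_6 = 1.
  4 = 4*1 + 0, so a_7 = 4.
so x = [2; 2, 1, 1, 1, 1, 1, 4].
Convergents (p_i = a_i*p_{i-1} + p_{i-2}, q_i = a_i*q_{i-1} + q_{i-2} with p_{-2}=0, p_{-1}=1, q_{-2}=1, q_{-1}=0), until the denominator exceeds 75:
  i=0: a_0=2, p_0 = 2*1 + 0 = 2, q_0 = 2*0 + 1 = 1.
  i=1: a_1=2, p_1 = 2*2 + 1 = 5, q_1 = 2*1 + 0 = 2.
  i=2: a_2=1, p_2 = 1*5 + 2 = 7, q_2 = 1*2 + 1 = 3.
  i=3: a_3=1, p_3 = 1*7 + 5 = 12, q_3 = 1*3 + 2 = 5.
  i=4: a_4=1, p_4 = 1*12 + 7 = 19, q_4 = 1*5 + 3 = 8.
  i=5: a_5=1, p_5 = 1*19 + 12 = 31, q_5 = 1*8 + 5 = 13.
  i=6: a_6=1, p_6 = 1*31 + 19 = 50, q_6 = 1*13 + 8 = 21.
  i=7: a_7=4, p_7 = 4*50 + 31 = 231, q_7 = 4*21 + 13 = 97.
q_7 = 97 > 75, so the last convergent with denominator <= 75 is p_6/q_6 = 50/21.
The closest fraction with denominator <= 75 is either p_6/q_6 or the intermediate fraction (k*p_6 + p_5)/(k*q_6 + q_5) with the largest k >= 1 whose denominator stays <= 75; these approach x as k grows, and every other convergent or intermediate fraction in range is farther away.
Largest k: floor((75 - q_5)/q_6) = floor((75 - 13)/21) = 2.
That gives (2*50 + 31)/(2*21 + 13) = 131/55.
Compare the errors: |x - 50/21| = |231*21 - 50*97|/(97*21) = 1/2037, and |x - 131/55| = |231*55 - 131*97|/(97*55) = 2/5335.
Cross-multiplying, 2*2037 = 4074 < 5335 = 1*5335, so 2/5335 is smaller: the intermediate fraction 131/55 is closer to x than 50/21.

131/55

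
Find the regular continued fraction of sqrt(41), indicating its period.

Write x_i = (sqrt(41) + m_i)/d_i with (m_0, d_0) = (0, 1). a_0 = floor(sqrt(41)) = 6, since 6^2 = 36 <= 41 < 49 = 7^2.
Iterate m_{i+1} = d_i*a_i - m_i, d_{i+1} = (41 - m_{i+1}^2)/d_i, a_{i+1} = floor((a_0 + m_{i+1})/d_{i+1}):
  m_1 = 1*6 - 0 = 6, d_1 = (41 - 6^2)/1 = 5/1 = 5, a_1 = floor((6 + 6)/5) = 2.
  m_2 = 5*2 - 6 = 4, d_2 = (41 - 4^2)/5 = 25/5 = 5, a_2 = floor((6 + 4)/5) = 2.
  m_3 = 5*2 - 4 = 6, d_3 = (41 - 6^2)/5 = 5/5 = 1, a_3 = floor((6 + 6)/1) = 12.
  m_4 = 1*12 - 6 = 6, d_4 = (41 - 6^2)/1 = 5/1 = 5: (m_4, d_4) = (m_1, d_1) = (6, 5), so from here the quotients repeat a_1, ..., a_3; the period length is 3.
Hence the expansion of sqrt(41) is a_0 = 6 followed by the repeating block 2, 2, 12 (period 3).

[6; (2, 2, 12)]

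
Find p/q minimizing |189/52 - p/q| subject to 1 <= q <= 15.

40/11

Expand x = 189/52 as a continued fraction with the Euclidean algorithm:
  189 = 3*52 + 33, so a_0 = 3.
  52 = 1*33 + 19, so a_1 = 1.
  33 = 1*19 + 14, so a_2 = 1.
  19 = 1*14 + 5, so a_3 = 1.
  14 = 2*5 + 4, so a_4 = 2.
  5 = 1*4 + 1, so a_5 = 1.
  4 = 4*1 + 0, so a_6 = 4.
so x = [3; 1, 1, 1, 2, 1, 4].
Convergents (p_i = a_i*p_{i-1} + p_{i-2}, q_i = a_i*q_{i-1} + q_{i-2} with p_{-2}=0, p_{-1}=1, q_{-2}=1, q_{-1}=0), until the denominator exceeds 15:
  i=0: a_0=3, p_0 = 3*1 + 0 = 3, q_0 = 3*0 + 1 = 1.
  i=1: a_1=1, p_1 = 1*3 + 1 = 4, q_1 = 1*1 + 0 = 1.
  i=2: a_2=1, p_2 = 1*4 + 3 = 7, q_2 = 1*1 + 1 = 2.
  i=3: a_3=1, p_3 = 1*7 + 4 = 11, q_3 = 1*2 + 1 = 3.
  i=4: a_4=2, p_4 = 2*11 + 7 = 29, q_4 = 2*3 + 2 = 8.
  i=5: a_5=1, p_5 = 1*29 + 11 = 40, q_5 = 1*8 + 3 = 11.
  i=6: a_6=4, p_6 = 4*40 + 29 = 189, q_6 = 4*11 + 8 = 52.
q_6 = 52 > 15, so the last convergent with denominator <= 15 is p_5/q_5 = 40/11.
The closest fraction with denominator <= 15 is either p_5/q_5 or the intermediate fraction (k*p_5 + p_4)/(k*q_5 + q_4) with the largest k >= 1 whose denominator stays <= 15; these approach x as k grows, and every other convergent or intermediate fraction in range is farther away.
Largest k: floor((15 - q_4)/q_5) = floor((15 - 8)/11) = 0.
Since k = 0, no intermediate fraction beyond p_5/q_5 has denominator <= 15, so the convergent 40/11 is the closest (its error is |189*11 - 40*52|/(52*11) = 1/572).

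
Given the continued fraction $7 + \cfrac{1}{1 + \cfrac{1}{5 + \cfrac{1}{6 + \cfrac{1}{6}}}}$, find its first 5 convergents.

Using the convergent recurrence p_i = a_i*p_{i-1} + p_{i-2}, q_i = a_i*q_{i-1} + q_{i-2} with p_{-2}=0, p_{-1}=1, q_{-2}=1, q_{-1}=0:
  i=0: a_0=7, p_0 = 7*1 + 0 = 7, q_0 = 7*0 + 1 = 1.
  i=1: a_1=1, p_1 = 1*7 + 1 = 8, q_1 = 1*1 + 0 = 1.
  i=2: a_2=5, p_2 = 5*8 + 7 = 47, q_2 = 5*1 + 1 = 6.
  i=3: a_3=6, p_3 = 6*47 + 8 = 290, q_3 = 6*6 + 1 = 37.
  i=4: a_4=6, p_4 = 6*290 + 47 = 1787, q_4 = 6*37 + 6 = 228.

7/1, 8/1, 47/6, 290/37, 1787/228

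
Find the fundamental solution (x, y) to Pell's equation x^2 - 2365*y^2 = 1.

First expand sqrt(2365) as a continued fraction. With x_i = (sqrt(2365) + m_i)/d_i and (m_0, d_0) = (0, 1): a_0 = floor(sqrt(2365)) = 48, since 48^2 = 2304 <= 2365 < 2401 = 49^2.
Iterate m_{i+1} = d_i*a_i - m_i, d_{i+1} = (2365 - m_{i+1}^2)/d_i, a_{i+1} = floor((a_0 + m_{i+1})/d_{i+1}):
  m_1 = 1*48 - 0 = 48, d_1 = (2365 - 48^2)/1 = 61/1 = 61, a_1 = floor((48 + 48)/61) = 1.
  m_2 = 61*1 - 48 = 13, d_2 = (2365 - 13^2)/61 = 2196/61 = 36, a_2 = floor((48 + 13)/36) = 1.
  m_3 = 36*1 - 13 = 23, d_3 = (2365 - 23^2)/36 = 1836/36 = 51, a_3 = floor((48 + 23)/51) = 1.
  m_4 = 51*1 - 23 = 28, d_4 = (2365 - 28^2)/51 = 1581/51 = 31, a_4 = floor((48 + 28)/31) = 2.
  m_5 = 31*2 - 28 = 34, d_5 = (2365 - 34^2)/31 = 1209/31 = 39, a_5 = floor((48 + 34)/39) = 2.
  m_6 = 39*2 - 34 = 44, d_6 = (2365 - 44^2)/39 = 429/39 = 11, a_6 = floor((48 + 44)/11) = 8.
  m_7 = 11*8 - 44 = 44, d_7 = (2365 - 44^2)/11 = 429/11 = 39, a_7 = floor((48 + 44)/39) = 2.
  m_8 = 39*2 - 44 = 34, d_8 = (2365 - 34^2)/39 = 1209/39 = 31, a_8 = floor((48 + 34)/31) = 2.
  m_9 = 31*2 - 34 = 28, d_9 = (2365 - 28^2)/31 = 1581/31 = 51, a_9 = floor((48 + 28)/51) = 1.
  m_10 = 51*1 - 28 = 23, d_10 = (2365 - 23^2)/51 = 1836/51 = 36, a_10 = floor((48 + 23)/36) = 1.
  m_11 = 36*1 - 23 = 13, d_11 = (2365 - 13^2)/36 = 2196/36 = 61, a_11 = floor((48 + 13)/61) = 1.
  m_12 = 61*1 - 13 = 48, d_12 = (2365 - 48^2)/61 = 61/61 = 1, a_12 = floor((48 + 48)/1) = 96.
  m_13 = 1*96 - 48 = 48, d_13 = (2365 - 48^2)/1 = 61/1 = 61: (m_13, d_13) = (m_1, d_1) = (48, 61), so from here the quotients repeat a_1, ..., a_12; the period length is 12.
So sqrt(2365) = [48; (1, 1, 1, 2, 2, 8, 2, 2, 1, 1, 1, 96)] with period length k = 12.
k is even, so the fundamental solution of x^2 - 2365y^2 = 1 is (p_{k-1}, q_{k-1}) = (p_11, q_11); compute convergents through index 11.
Convergents (p_i = a_i*p_{i-1} + p_{i-2}, q_i = a_i*q_{i-1} + q_{i-2} with p_{-2}=0, p_{-1}=1, q_{-2}=1, q_{-1}=0):
  i=0: a_0=48, p_0 = 48*1 + 0 = 48, q_0 = 48*0 + 1 = 1.
  i=1: a_1=1, p_1 = 1*48 + 1 = 49, q_1 = 1*1 + 0 = 1.
  i=2: a_2=1, p_2 = 1*49 + 48 = 97, q_2 = 1*1 + 1 = 2.
  i=3: a_3=1, p_3 = 1*97 + 49 = 146, q_3 = 1*2 + 1 = 3.
  i=4: a_4=2, p_4 = 2*146 + 97 = 389, q_4 = 2*3 + 2 = 8.
  i=5: a_5=2, p_5 = 2*389 + 146 = 924, q_5 = 2*8 + 3 = 19.
  i=6: a_6=8, p_6 = 8*924 + 389 = 7781, q_6 = 8*19 + 8 = 160.
  i=7: a_7=2, p_7 = 2*7781 + 924 = 16486, q_7 = 2*160 + 19 = 339.
  i=8: a_8=2, p_8 = 2*16486 + 7781 = 40753, q_8 = 2*339 + 160 = 838.
  i=9: a_9=1, p_9 = 1*40753 + 16486 = 57239, q_9 = 1*838 + 339 = 1177.
  i=10: a_10=1, p_10 = 1*57239 + 40753 = 97992, q_10 = 1*1177 + 838 = 2015.
  i=11: a_11=1, p_11 = 1*97992 + 57239 = 155231, q_11 = 1*2015 + 1177 = 3192.
Check: 155231^2 - 2365*3192^2 = 24096663361 - 24096663360 = 1, so (x, y) = (155231, 3192) solves the equation, and by the theorem it is the least positive solution.

(x, y) = (155231, 3192)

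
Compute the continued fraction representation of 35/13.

Run the Euclidean algorithm on 35 and 13; the successive quotients are the partial quotients a_0, a_1, ... (each step inverts the fractional part left over by the previous one):
  35 = 2*13 + 9, so a_0 = 2.
  13 = 1*9 + 4, so a_1 = 1.
  9 = 2*4 + 1, so a_2 = 2.
  4 = 4*1 + 0, so a_3 = 4.
The remainder reaches 0 after 4 divisions, so the expansion has 4 partial quotients, read off in order.

[2; 1, 2, 4]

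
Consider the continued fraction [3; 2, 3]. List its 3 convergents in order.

3/1, 7/2, 24/7

Using the convergent recurrence p_i = a_i*p_{i-1} + p_{i-2}, q_i = a_i*q_{i-1} + q_{i-2} with p_{-2}=0, p_{-1}=1, q_{-2}=1, q_{-1}=0:
  i=0: a_0=3, p_0 = 3*1 + 0 = 3, q_0 = 3*0 + 1 = 1.
  i=1: a_1=2, p_1 = 2*3 + 1 = 7, q_1 = 2*1 + 0 = 2.
  i=2: a_2=3, p_2 = 3*7 + 3 = 24, q_2 = 3*2 + 1 = 7.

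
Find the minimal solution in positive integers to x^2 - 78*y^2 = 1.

First expand sqrt(78) as a continued fraction. With x_i = (sqrt(78) + m_i)/d_i and (m_0, d_0) = (0, 1): a_0 = floor(sqrt(78)) = 8, since 8^2 = 64 <= 78 < 81 = 9^2.
Iterate m_{i+1} = d_i*a_i - m_i, d_{i+1} = (78 - m_{i+1}^2)/d_i, a_{i+1} = floor((a_0 + m_{i+1})/d_{i+1}):
  m_1 = 1*8 - 0 = 8, d_1 = (78 - 8^2)/1 = 14/1 = 14, a_1 = floor((8 + 8)/14) = 1.
  m_2 = 14*1 - 8 = 6, d_2 = (78 - 6^2)/14 = 42/14 = 3, a_2 = floor((8 + 6)/3) = 4.
  m_3 = 3*4 - 6 = 6, d_3 = (78 - 6^2)/3 = 42/3 = 14, a_3 = floor((8 + 6)/14) = 1.
  m_4 = 14*1 - 6 = 8, d_4 = (78 - 8^2)/14 = 14/14 = 1, a_4 = floor((8 + 8)/1) = 16.
  m_5 = 1*16 - 8 = 8, d_5 = (78 - 8^2)/1 = 14/1 = 14: (m_5, d_5) = (m_1, d_1) = (8, 14), so from here the quotients repeat a_1, ..., a_4; the period length is 4.
So sqrt(78) = [8; (1, 4, 1, 16)] with period length k = 4.
k is even, so the fundamental solution of x^2 - 78y^2 = 1 is (p_{k-1}, q_{k-1}) = (p_3, q_3); compute convergents through index 3.
Convergents (p_i = a_i*p_{i-1} + p_{i-2}, q_i = a_i*q_{i-1} + q_{i-2} with p_{-2}=0, p_{-1}=1, q_{-2}=1, q_{-1}=0):
  i=0: a_0=8, p_0 = 8*1 + 0 = 8, q_0 = 8*0 + 1 = 1.
  i=1: a_1=1, p_1 = 1*8 + 1 = 9, q_1 = 1*1 + 0 = 1.
  i=2: a_2=4, p_2 = 4*9 + 8 = 44, q_2 = 4*1 + 1 = 5.
  i=3: a_3=1, p_3 = 1*44 + 9 = 53, q_3 = 1*5 + 1 = 6.
Check: 53^2 - 78*6^2 = 2809 - 2808 = 1, so (x, y) = (53, 6) solves the equation, and by the theorem it is the least positive solution.

(x, y) = (53, 6)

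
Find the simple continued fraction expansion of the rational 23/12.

Run the Euclidean algorithm on 23 and 12; the successive quotients are the partial quotients a_0, a_1, ... (each step inverts the fractional part left over by the previous one):
  23 = 1*12 + 11, so a_0 = 1.
  12 = 1*11 + 1, so a_1 = 1.
  11 = 11*1 + 0, so a_2 = 11.
The remainder reaches 0 after 3 divisions, so the expansion has 3 partial quotients, read off in order.

[1; 1, 11]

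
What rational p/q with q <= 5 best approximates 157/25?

25/4

Expand x = 157/25 as a continued fraction with the Euclidean algorithm:
  157 = 6*25 + 7, so a_0 = 6.
  25 = 3*7 + 4, so a_1 = 3.
  7 = 1*4 + 3, so a_2 = 1.
  4 = 1*3 + 1, so a_3 = 1.
  3 = 3*1 + 0, so a_4 = 3.
so x = [6; 3, 1, 1, 3].
Convergents (p_i = a_i*p_{i-1} + p_{i-2}, q_i = a_i*q_{i-1} + q_{i-2} with p_{-2}=0, p_{-1}=1, q_{-2}=1, q_{-1}=0), until the denominator exceeds 5:
  i=0: a_0=6, p_0 = 6*1 + 0 = 6, q_0 = 6*0 + 1 = 1.
  i=1: a_1=3, p_1 = 3*6 + 1 = 19, q_1 = 3*1 + 0 = 3.
  i=2: a_2=1, p_2 = 1*19 + 6 = 25, q_2 = 1*3 + 1 = 4.
  i=3: a_3=1, p_3 = 1*25 + 19 = 44, q_3 = 1*4 + 3 = 7.
q_3 = 7 > 5, so the last convergent with denominator <= 5 is p_2/q_2 = 25/4.
The closest fraction with denominator <= 5 is either p_2/q_2 or the intermediate fraction (k*p_2 + p_1)/(k*q_2 + q_1) with the largest k >= 1 whose denominator stays <= 5; these approach x as k grows, and every other convergent or intermediate fraction in range is farther away.
Largest k: floor((5 - q_1)/q_2) = floor((5 - 3)/4) = 0.
Since k = 0, no intermediate fraction beyond p_2/q_2 has denominator <= 5, so the convergent 25/4 is the closest (its error is |157*4 - 25*25|/(25*4) = 3/100).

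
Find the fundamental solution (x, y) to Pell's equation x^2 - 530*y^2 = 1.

(x, y) = (1059, 46)

First expand sqrt(530) as a continued fraction. With x_i = (sqrt(530) + m_i)/d_i and (m_0, d_0) = (0, 1): a_0 = floor(sqrt(530)) = 23, since 23^2 = 529 <= 530 < 576 = 24^2.
Iterate m_{i+1} = d_i*a_i - m_i, d_{i+1} = (530 - m_{i+1}^2)/d_i, a_{i+1} = floor((a_0 + m_{i+1})/d_{i+1}):
  m_1 = 1*23 - 0 = 23, d_1 = (530 - 23^2)/1 = 1/1 = 1, a_1 = floor((23 + 23)/1) = 46.
  m_2 = 1*46 - 23 = 23, d_2 = (530 - 23^2)/1 = 1/1 = 1: (m_2, d_2) = (m_1, d_1) = (23, 1), so from here the quotient a_1 repeats; the period length is 1.
So sqrt(530) = [23; (46)] with period length k = 1.
k is odd, so (p_{k-1}, q_{k-1}) only solves x^2 - 530y^2 = -1 and the fundamental solution of x^2 - 530y^2 = 1 is (p_{2k-1}, q_{2k-1}) = (p_1, q_1); compute convergents through index 1, running through the period twice.
Convergents (p_i = a_i*p_{i-1} + p_{i-2}, q_i = a_i*q_{i-1} + q_{i-2} with p_{-2}=0, p_{-1}=1, q_{-2}=1, q_{-1}=0):
  i=0: a_0=23, p_0 = 23*1 + 0 = 23, q_0 = 23*0 + 1 = 1.
  i=1: a_1=46, p_1 = 46*23 + 1 = 1059, q_1 = 46*1 + 0 = 46.
Indeed p_0^2 - 530*q_0^2 = 529 - 530 = -1, not +1.
Check: 1059^2 - 530*46^2 = 1121481 - 1121480 = 1, so (x, y) = (1059, 46) solves the equation, and by the theorem it is the least positive solution.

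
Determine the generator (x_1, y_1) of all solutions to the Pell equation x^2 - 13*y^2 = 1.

First expand sqrt(13) as a continued fraction. With x_i = (sqrt(13) + m_i)/d_i and (m_0, d_0) = (0, 1): a_0 = floor(sqrt(13)) = 3, since 3^2 = 9 <= 13 < 16 = 4^2.
Iterate m_{i+1} = d_i*a_i - m_i, d_{i+1} = (13 - m_{i+1}^2)/d_i, a_{i+1} = floor((a_0 + m_{i+1})/d_{i+1}):
  m_1 = 1*3 - 0 = 3, d_1 = (13 - 3^2)/1 = 4/1 = 4, a_1 = floor((3 + 3)/4) = 1.
  m_2 = 4*1 - 3 = 1, d_2 = (13 - 1^2)/4 = 12/4 = 3, a_2 = floor((3 + 1)/3) = 1.
  m_3 = 3*1 - 1 = 2, d_3 = (13 - 2^2)/3 = 9/3 = 3, a_3 = floor((3 + 2)/3) = 1.
  m_4 = 3*1 - 2 = 1, d_4 = (13 - 1^2)/3 = 12/3 = 4, a_4 = floor((3 + 1)/4) = 1.
  m_5 = 4*1 - 1 = 3, d_5 = (13 - 3^2)/4 = 4/4 = 1, a_5 = floor((3 + 3)/1) = 6.
  m_6 = 1*6 - 3 = 3, d_6 = (13 - 3^2)/1 = 4/1 = 4: (m_6, d_6) = (m_1, d_1) = (3, 4), so from here the quotients repeat a_1, ..., a_5; the period length is 5.
So sqrt(13) = [3; (1, 1, 1, 1, 6)] with period length k = 5.
k is odd, so (p_{k-1}, q_{k-1}) only solves x^2 - 13y^2 = -1 and the fundamental solution of x^2 - 13y^2 = 1 is (p_{2k-1}, q_{2k-1}) = (p_9, q_9); compute convergents through index 9, running through the period twice.
Convergents (p_i = a_i*p_{i-1} + p_{i-2}, q_i = a_i*q_{i-1} + q_{i-2} with p_{-2}=0, p_{-1}=1, q_{-2}=1, q_{-1}=0):
  i=0: a_0=3, p_0 = 3*1 + 0 = 3, q_0 = 3*0 + 1 = 1.
  i=1: a_1=1, p_1 = 1*3 + 1 = 4, q_1 = 1*1 + 0 = 1.
  i=2: a_2=1, p_2 = 1*4 + 3 = 7, q_2 = 1*1 + 1 = 2.
  i=3: a_3=1, p_3 = 1*7 + 4 = 11, q_3 = 1*2 + 1 = 3.
  i=4: a_4=1, p_4 = 1*11 + 7 = 18, q_4 = 1*3 + 2 = 5.
  i=5: a_5=6, p_5 = 6*18 + 11 = 119, q_5 = 6*5 + 3 = 33.
  i=6: a_6=1, p_6 = 1*119 + 18 = 137, q_6 = 1*33 + 5 = 38.
  i=7: a_7=1, p_7 = 1*137 + 119 = 256, q_7 = 1*38 + 33 = 71.
  i=8: a_8=1, p_8 = 1*256 + 137 = 393, q_8 = 1*71 + 38 = 109.
  i=9: a_9=1, p_9 = 1*393 + 256 = 649, q_9 = 1*109 + 71 = 180.
Indeed p_4^2 - 13*q_4^2 = 324 - 325 = -1, not +1.
Check: 649^2 - 13*180^2 = 421201 - 421200 = 1, so (x, y) = (649, 180) solves the equation, and by the theorem it is the least positive solution.

(x, y) = (649, 180)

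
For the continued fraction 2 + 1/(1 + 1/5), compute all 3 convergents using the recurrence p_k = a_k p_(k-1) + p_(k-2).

Using the convergent recurrence p_i = a_i*p_{i-1} + p_{i-2}, q_i = a_i*q_{i-1} + q_{i-2} with p_{-2}=0, p_{-1}=1, q_{-2}=1, q_{-1}=0:
  i=0: a_0=2, p_0 = 2*1 + 0 = 2, q_0 = 2*0 + 1 = 1.
  i=1: a_1=1, p_1 = 1*2 + 1 = 3, q_1 = 1*1 + 0 = 1.
  i=2: a_2=5, p_2 = 5*3 + 2 = 17, q_2 = 5*1 + 1 = 6.

2/1, 3/1, 17/6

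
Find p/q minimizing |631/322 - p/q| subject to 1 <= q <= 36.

Expand x = 631/322 as a continued fraction with the Euclidean algorithm:
  631 = 1*322 + 309, so a_0 = 1.
  322 = 1*309 + 13, so a_1 = 1.
  309 = 23*13 + 10, so a_2 = 23.
  13 = 1*10 + 3, so a_3 = 1.
  10 = 3*3 + 1, so a_4 = 3.
  3 = 3*1 + 0, so a_5 = 3.
so x = [1; 1, 23, 1, 3, 3].
Convergents (p_i = a_i*p_{i-1} + p_{i-2}, q_i = a_i*q_{i-1} + q_{i-2} with p_{-2}=0, p_{-1}=1, q_{-2}=1, q_{-1}=0), until the denominator exceeds 36:
  i=0: a_0=1, p_0 = 1*1 + 0 = 1, q_0 = 1*0 + 1 = 1.
  i=1: a_1=1, p_1 = 1*1 + 1 = 2, q_1 = 1*1 + 0 = 1.
  i=2: a_2=23, p_2 = 23*2 + 1 = 47, q_2 = 23*1 + 1 = 24.
  i=3: a_3=1, p_3 = 1*47 + 2 = 49, q_3 = 1*24 + 1 = 25.
  i=4: a_4=3, p_4 = 3*49 + 47 = 194, q_4 = 3*25 + 24 = 99.
q_4 = 99 > 36, so the last convergent with denominator <= 36 is p_3/q_3 = 49/25.
The closest fraction with denominator <= 36 is either p_3/q_3 or the intermediate fraction (k*p_3 + p_2)/(k*q_3 + q_2) with the largest k >= 1 whose denominator stays <= 36; these approach x as k grows, and every other convergent or intermediate fraction in range is farther away.
Largest k: floor((36 - q_2)/q_3) = floor((36 - 24)/25) = 0.
Since k = 0, no intermediate fraction beyond p_3/q_3 has denominator <= 36, so the convergent 49/25 is the closest (its error is |631*25 - 49*322|/(322*25) = 3/8050).

49/25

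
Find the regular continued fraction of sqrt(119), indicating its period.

[10; (1, 9, 1, 20)]

Write x_i = (sqrt(119) + m_i)/d_i with (m_0, d_0) = (0, 1). a_0 = floor(sqrt(119)) = 10, since 10^2 = 100 <= 119 < 121 = 11^2.
Iterate m_{i+1} = d_i*a_i - m_i, d_{i+1} = (119 - m_{i+1}^2)/d_i, a_{i+1} = floor((a_0 + m_{i+1})/d_{i+1}):
  m_1 = 1*10 - 0 = 10, d_1 = (119 - 10^2)/1 = 19/1 = 19, a_1 = floor((10 + 10)/19) = 1.
  m_2 = 19*1 - 10 = 9, d_2 = (119 - 9^2)/19 = 38/19 = 2, a_2 = floor((10 + 9)/2) = 9.
  m_3 = 2*9 - 9 = 9, d_3 = (119 - 9^2)/2 = 38/2 = 19, a_3 = floor((10 + 9)/19) = 1.
  m_4 = 19*1 - 9 = 10, d_4 = (119 - 10^2)/19 = 19/19 = 1, a_4 = floor((10 + 10)/1) = 20.
  m_5 = 1*20 - 10 = 10, d_5 = (119 - 10^2)/1 = 19/1 = 19: (m_5, d_5) = (m_1, d_1) = (10, 19), so from here the quotients repeat a_1, ..., a_4; the period length is 4.
Hence the expansion of sqrt(119) is a_0 = 10 followed by the repeating block 1, 9, 1, 20 (period 4).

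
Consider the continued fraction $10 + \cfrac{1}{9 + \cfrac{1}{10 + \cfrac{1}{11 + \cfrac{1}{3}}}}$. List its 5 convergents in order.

10/1, 91/9, 920/91, 10211/1010, 31553/3121

Using the convergent recurrence p_i = a_i*p_{i-1} + p_{i-2}, q_i = a_i*q_{i-1} + q_{i-2} with p_{-2}=0, p_{-1}=1, q_{-2}=1, q_{-1}=0:
  i=0: a_0=10, p_0 = 10*1 + 0 = 10, q_0 = 10*0 + 1 = 1.
  i=1: a_1=9, p_1 = 9*10 + 1 = 91, q_1 = 9*1 + 0 = 9.
  i=2: a_2=10, p_2 = 10*91 + 10 = 920, q_2 = 10*9 + 1 = 91.
  i=3: a_3=11, p_3 = 11*920 + 91 = 10211, q_3 = 11*91 + 9 = 1010.
  i=4: a_4=3, p_4 = 3*10211 + 920 = 31553, q_4 = 3*1010 + 91 = 3121.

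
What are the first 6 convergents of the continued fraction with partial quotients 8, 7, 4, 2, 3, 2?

Using the convergent recurrence p_i = a_i*p_{i-1} + p_{i-2}, q_i = a_i*q_{i-1} + q_{i-2} with p_{-2}=0, p_{-1}=1, q_{-2}=1, q_{-1}=0:
  i=0: a_0=8, p_0 = 8*1 + 0 = 8, q_0 = 8*0 + 1 = 1.
  i=1: a_1=7, p_1 = 7*8 + 1 = 57, q_1 = 7*1 + 0 = 7.
  i=2: a_2=4, p_2 = 4*57 + 8 = 236, q_2 = 4*7 + 1 = 29.
  i=3: a_3=2, p_3 = 2*236 + 57 = 529, q_3 = 2*29 + 7 = 65.
  i=4: a_4=3, p_4 = 3*529 + 236 = 1823, q_4 = 3*65 + 29 = 224.
  i=5: a_5=2, p_5 = 2*1823 + 529 = 4175, q_5 = 2*224 + 65 = 513.

8/1, 57/7, 236/29, 529/65, 1823/224, 4175/513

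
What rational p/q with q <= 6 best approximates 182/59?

19/6

Expand x = 182/59 as a continued fraction with the Euclidean algorithm:
  182 = 3*59 + 5, so a_0 = 3.
  59 = 11*5 + 4, so a_1 = 11.
  5 = 1*4 + 1, so a_2 = 1.
  4 = 4*1 + 0, so a_3 = 4.
so x = [3; 11, 1, 4].
Convergents (p_i = a_i*p_{i-1} + p_{i-2}, q_i = a_i*q_{i-1} + q_{i-2} with p_{-2}=0, p_{-1}=1, q_{-2}=1, q_{-1}=0), until the denominator exceeds 6:
  i=0: a_0=3, p_0 = 3*1 + 0 = 3, q_0 = 3*0 + 1 = 1.
  i=1: a_1=11, p_1 = 11*3 + 1 = 34, q_1 = 11*1 + 0 = 11.
q_1 = 11 > 6, so the last convergent with denominator <= 6 is p_0/q_0 = 3/1.
The closest fraction with denominator <= 6 is either p_0/q_0 or the intermediate fraction (k*p_0 + p_{-1})/(k*q_0 + q_{-1}) with the largest k >= 1 whose denominator stays <= 6; these approach x as k grows, and every other convergent or intermediate fraction in range is farther away.
Largest k: floor((6 - q_{-1})/q_0) = floor((6 - 0)/1) = 6 (using the seeds p_{-1} = 1, q_{-1} = 0).
That gives (6*3 + 1)/(6*1 + 0) = 19/6.
Compare the errors: |x - 3/1| = |182*1 - 3*59|/(59*1) = 5/59, and |x - 19/6| = |182*6 - 19*59|/(59*6) = 29/354.
Cross-multiplying, 29*59 = 1711 < 1770 = 5*354, so 29/354 is smaller: the intermediate fraction 19/6 is closer to x than 3/1.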